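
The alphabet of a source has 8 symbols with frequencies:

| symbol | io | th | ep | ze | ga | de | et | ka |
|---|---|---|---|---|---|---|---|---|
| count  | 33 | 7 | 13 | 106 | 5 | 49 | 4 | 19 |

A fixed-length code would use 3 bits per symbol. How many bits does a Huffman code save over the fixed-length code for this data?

159

Fixed-length: 3 bits × 236 symbols = 708 bits.
Huffman merges:
merge et(4) and ga(5): 9
merge th(7) and 9: 16
merge ep(13) and 16: 29
merge ka(19) and 29: 48
merge io(33) and 48: 81
merge de(49) and 81: 130
merge ze(106) and 130: 236
Huffman total = 9 + 16 + 29 + 48 + 81 + 130 + 236 = 549 bits.
Saving = 708 − 549 = 159 bits.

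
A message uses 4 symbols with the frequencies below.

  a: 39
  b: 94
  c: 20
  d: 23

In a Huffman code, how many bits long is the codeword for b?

1

Repeatedly merge the two smallest:
c(20) + d(23) → 43
a(39) + 43 → 82
82 + b(94) → 176
b is merged only at the final step, so code length = 1.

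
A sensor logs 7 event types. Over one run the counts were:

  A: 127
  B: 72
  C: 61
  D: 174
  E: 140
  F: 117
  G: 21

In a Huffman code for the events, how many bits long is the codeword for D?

2

Build the tree from the bottom:
combine G(21), C(61) → 82
combine B(72), 82 → 154
combine F(117), A(127) → 244
combine E(140), 154 → 294
combine D(174), 244 → 418
combine 294, 418 → 712
The subtree containing D is merged 2 times, so code length = 2.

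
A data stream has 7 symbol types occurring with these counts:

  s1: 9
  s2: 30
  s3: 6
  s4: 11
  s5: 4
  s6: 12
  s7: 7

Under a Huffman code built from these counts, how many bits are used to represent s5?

4

Huffman merges, smallest pair first:
s5(4) + s3(6) → 10
s7(7) + s1(9) → 16
10 + s4(11) → 21
s6(12) + 16 → 28
21 + 28 → 49
s2(30) + 49 → 79
The subtree containing s5 is merged 4 times, so code length = 4.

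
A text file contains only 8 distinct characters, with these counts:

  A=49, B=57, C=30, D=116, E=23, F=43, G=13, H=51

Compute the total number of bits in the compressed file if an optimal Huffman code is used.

1066

Merge the two smallest weights repeatedly:
merge G(13) and E(23): 36
merge C(30) and 36: 66
merge F(43) and A(49): 92
merge H(51) and B(57): 108
merge 66 and 92: 158
merge 108 and D(116): 224
merge 158 and 224: 382
Total encoded bits = sum of merged weights = 36 + 66 + 92 + 108 + 158 + 224 + 382 = 1066.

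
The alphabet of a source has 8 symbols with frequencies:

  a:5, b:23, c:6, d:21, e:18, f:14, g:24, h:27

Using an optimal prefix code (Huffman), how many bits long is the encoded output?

398

Greedily combine the two least-frequent nodes:
combine a(5), c(6) → 11
combine 11, f(14) → 25
combine e(18), d(21) → 39
combine b(23), g(24) → 47
combine 25, h(27) → 52
combine 39, 47 → 86
combine 52, 86 → 138
The encoded length is the sum of every internal node's weight: 11 + 25 + 39 + 47 + 52 + 86 + 138 = 398 bits.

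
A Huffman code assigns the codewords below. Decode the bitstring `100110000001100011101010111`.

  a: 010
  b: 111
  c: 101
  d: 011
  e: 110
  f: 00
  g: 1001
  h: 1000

ghfdfdcab

Read left to right; each codeword is recognised as soon as it completes (prefix code):
  1001→g | 1000→h | 00→f | 011→d | 00→f | 011→d | 101→c | 010→a | 111→b
Decoded message: ghfdfdcab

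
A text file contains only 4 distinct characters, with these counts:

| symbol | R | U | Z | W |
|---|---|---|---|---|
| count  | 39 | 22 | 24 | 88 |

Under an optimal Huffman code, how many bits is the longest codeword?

Merge the two lowest-weight nodes at each step:
combine U(22), Z(24) → 46
combine R(39), 46 → 85
combine 85, W(88) → 173
Maximum depth reached is 3.

3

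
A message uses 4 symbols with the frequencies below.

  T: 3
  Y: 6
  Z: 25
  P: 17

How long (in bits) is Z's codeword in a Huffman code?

Huffman merges, smallest pair first:
merge T(3) and Y(6): 9
merge 9 and P(17): 26
merge Z(25) and 26: 51
Z is a child of the root — depth 1, so its codeword is a single bit.

1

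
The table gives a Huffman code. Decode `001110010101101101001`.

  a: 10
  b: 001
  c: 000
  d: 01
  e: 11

bebddaedb

Read left to right; each codeword is recognised as soon as it completes (prefix code):
  001→b | 11→e | 001→b | 01→d | 01→d | 10→a | 11→e | 01→d | 001→b
Decoded message: bebddaedb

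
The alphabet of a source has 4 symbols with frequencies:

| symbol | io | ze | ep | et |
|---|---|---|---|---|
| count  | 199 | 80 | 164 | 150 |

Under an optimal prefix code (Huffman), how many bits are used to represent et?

Huffman merges, smallest pair first:
merge ze(80) and et(150): 230
merge ep(164) and io(199): 363
merge 230 and 363: 593
The subtree containing et is merged 2 times, so code length = 2.

2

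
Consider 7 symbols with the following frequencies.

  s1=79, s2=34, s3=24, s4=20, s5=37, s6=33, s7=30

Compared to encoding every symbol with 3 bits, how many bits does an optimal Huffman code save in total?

Fixed-length: 3 bits × 257 symbols = 771 bits.
Huffman merges:
combine s4(20), s3(24) → 44
combine s7(30), s6(33) → 63
combine s2(34), s5(37) → 71
combine 44, 63 → 107
combine 71, s1(79) → 150
combine 107, 150 → 257
Huffman total = 44 + 63 + 71 + 107 + 150 + 257 = 692 bits.
Saving = 771 − 692 = 79 bits.

79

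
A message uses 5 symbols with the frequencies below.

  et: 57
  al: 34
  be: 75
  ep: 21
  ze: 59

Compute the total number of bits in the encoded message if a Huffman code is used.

547

Merge the two smallest weights repeatedly:
ep(21) + al(34) → 55
55 + et(57) → 112
ze(59) + be(75) → 134
112 + 134 → 246
Each symbol's bit-cost is frequency × depth; summing gives 547 bits (equivalently 55 + 112 + 134 + 246).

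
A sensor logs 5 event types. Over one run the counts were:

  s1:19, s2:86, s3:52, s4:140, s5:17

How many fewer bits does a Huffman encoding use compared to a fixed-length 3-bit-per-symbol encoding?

Fixed-length: 3 bits × 314 symbols = 942 bits.
Huffman merges:
merge s5(17) and s1(19): 36
merge 36 and s3(52): 88
merge s2(86) and 88: 174
merge s4(140) and 174: 314
Huffman total = 36 + 88 + 174 + 314 = 612 bits.
Saving = 942 − 612 = 330 bits.

330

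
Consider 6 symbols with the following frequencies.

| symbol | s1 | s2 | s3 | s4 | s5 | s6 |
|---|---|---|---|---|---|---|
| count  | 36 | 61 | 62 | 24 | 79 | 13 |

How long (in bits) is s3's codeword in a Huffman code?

Huffman merges, smallest pair first:
combine s6(13), s4(24) → 37
combine s1(36), 37 → 73
combine s2(61), s3(62) → 123
combine 73, s5(79) → 152
combine 123, 152 → 275
s3 sits 2 levels below the root, so its codeword is 2 bits.

2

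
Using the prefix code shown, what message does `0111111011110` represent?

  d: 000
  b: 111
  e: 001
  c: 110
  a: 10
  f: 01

Read left to right; each codeword is recognised as soon as it completes (prefix code):
  01→f | 111→b | 110→c | 111→b | 10→a
Decoded message: fbcba

fbcba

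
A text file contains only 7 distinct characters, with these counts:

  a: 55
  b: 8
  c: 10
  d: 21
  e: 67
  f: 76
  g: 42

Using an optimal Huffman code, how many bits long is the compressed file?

Merge the two smallest weights repeatedly:
merge b(8) and c(10): 18
merge 18 and d(21): 39
merge 39 and g(42): 81
merge a(55) and e(67): 122
merge f(76) and 81: 157
merge 122 and 157: 279
Total encoded bits = sum of merged weights = 18 + 39 + 81 + 122 + 157 + 279 = 696.

696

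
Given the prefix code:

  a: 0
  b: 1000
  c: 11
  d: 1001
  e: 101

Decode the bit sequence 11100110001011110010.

Read left to right; each codeword is recognised as soon as it completes (prefix code):
  11→c | 1001→d | 1000→b | 101→e | 11→c | 1001→d | 0→a
Decoded message: cdbecda

cdbecda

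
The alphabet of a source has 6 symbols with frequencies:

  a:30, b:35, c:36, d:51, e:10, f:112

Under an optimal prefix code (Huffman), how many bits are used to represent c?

Huffman merges, smallest pair first:
combine e(10), a(30) → 40
combine b(35), c(36) → 71
combine 40, d(51) → 91
combine 71, 91 → 162
combine f(112), 162 → 274
c sits 3 levels below the root, so its codeword is 3 bits.

3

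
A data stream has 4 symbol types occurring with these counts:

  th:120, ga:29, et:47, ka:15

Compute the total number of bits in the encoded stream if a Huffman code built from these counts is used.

Build the Huffman tree bottom-up:
merge ka(15) and ga(29): 44
merge 44 and et(47): 91
merge 91 and th(120): 211
Total encoded bits = sum of merged weights = 44 + 91 + 211 = 346.

346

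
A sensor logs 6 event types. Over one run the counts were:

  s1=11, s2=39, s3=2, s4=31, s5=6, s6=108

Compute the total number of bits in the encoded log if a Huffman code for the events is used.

363

Merge the two smallest weights repeatedly:
combine s3(2), s5(6) → 8
combine 8, s1(11) → 19
combine 19, s4(31) → 50
combine s2(39), 50 → 89
combine 89, s6(108) → 197
Each symbol's bit-cost is frequency × depth; summing gives 363 bits (equivalently 8 + 19 + 50 + 89 + 197).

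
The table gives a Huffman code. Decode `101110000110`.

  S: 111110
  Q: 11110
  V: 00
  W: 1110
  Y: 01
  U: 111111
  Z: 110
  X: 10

Read left to right; each codeword is recognised as soon as it completes (prefix code):
  10→X | 1110→W | 00→V | 01→Y | 10→X
Decoded message: XWVYX

XWVYX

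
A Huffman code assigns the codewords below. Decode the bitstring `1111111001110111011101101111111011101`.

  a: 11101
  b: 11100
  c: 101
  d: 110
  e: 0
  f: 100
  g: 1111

gbadacgda

Read left to right; each codeword is recognised as soon as it completes (prefix code):
  1111→g | 11100→b | 11101→a | 110→d | 11101→a | 101→c | 1111→g | 110→d | 11101→a
Decoded message: gbadacgda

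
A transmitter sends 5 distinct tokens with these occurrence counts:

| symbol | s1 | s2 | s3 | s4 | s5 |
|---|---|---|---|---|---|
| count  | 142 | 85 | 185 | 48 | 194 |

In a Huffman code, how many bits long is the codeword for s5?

Huffman merges, smallest pair first:
combine s4(48), s2(85) → 133
combine 133, s1(142) → 275
combine s3(185), s5(194) → 379
combine 275, 379 → 654
s5 sits 2 levels below the root, so its codeword is 2 bits.

2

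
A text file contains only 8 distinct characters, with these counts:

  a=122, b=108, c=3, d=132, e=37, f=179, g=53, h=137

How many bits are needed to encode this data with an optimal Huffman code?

2130

Build the Huffman tree bottom-up:
c(3) + e(37) → 40
40 + g(53) → 93
93 + b(108) → 201
a(122) + d(132) → 254
h(137) + f(179) → 316
201 + 254 → 455
316 + 455 → 771
Total encoded bits = sum of merged weights = 40 + 93 + 201 + 254 + 316 + 455 + 771 = 2130.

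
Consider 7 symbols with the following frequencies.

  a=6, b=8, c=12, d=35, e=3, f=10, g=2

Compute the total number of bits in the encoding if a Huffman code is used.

Greedily combine the two least-frequent nodes:
merge g(2) and e(3): 5
merge 5 and a(6): 11
merge b(8) and f(10): 18
merge 11 and c(12): 23
merge 18 and 23: 41
merge d(35) and 41: 76
Total encoded bits = sum of merged weights = 5 + 11 + 18 + 23 + 41 + 76 = 174.

174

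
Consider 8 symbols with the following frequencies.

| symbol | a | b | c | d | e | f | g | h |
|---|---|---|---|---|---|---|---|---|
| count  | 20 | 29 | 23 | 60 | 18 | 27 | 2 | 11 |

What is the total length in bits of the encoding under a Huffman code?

523

Build the Huffman tree bottom-up:
combine g(2), h(11) → 13
combine 13, e(18) → 31
combine a(20), c(23) → 43
combine f(27), b(29) → 56
combine 31, 43 → 74
combine 56, d(60) → 116
combine 74, 116 → 190
The encoded length is the sum of every internal node's weight: 13 + 31 + 43 + 56 + 74 + 116 + 190 = 523 bits.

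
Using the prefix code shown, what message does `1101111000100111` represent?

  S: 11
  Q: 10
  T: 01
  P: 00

Read left to right; each codeword is recognised as soon as it completes (prefix code):
  11→S | 01→T | 11→S | 10→Q | 00→P | 10→Q | 01→T | 11→S
Decoded message: STSQPQTS

STSQPQTS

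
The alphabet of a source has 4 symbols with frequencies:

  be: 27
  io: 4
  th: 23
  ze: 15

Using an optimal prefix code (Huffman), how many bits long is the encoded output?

Greedily combine the two least-frequent nodes:
combine io(4), ze(15) → 19
combine 19, th(23) → 42
combine be(27), 42 → 69
Total encoded bits = sum of merged weights = 19 + 42 + 69 = 130.

130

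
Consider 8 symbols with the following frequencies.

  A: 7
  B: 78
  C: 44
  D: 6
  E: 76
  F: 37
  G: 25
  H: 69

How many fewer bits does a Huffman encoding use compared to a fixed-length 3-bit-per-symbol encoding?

103

Fixed-length: 3 bits × 342 symbols = 1026 bits.
Huffman merges:
D(6) + A(7) → 13
13 + G(25) → 38
F(37) + 38 → 75
C(44) + H(69) → 113
75 + E(76) → 151
B(78) + 113 → 191
151 + 191 → 342
Huffman total = 13 + 38 + 75 + 113 + 151 + 191 + 342 = 923 bits.
Saving = 1026 − 923 = 103 bits.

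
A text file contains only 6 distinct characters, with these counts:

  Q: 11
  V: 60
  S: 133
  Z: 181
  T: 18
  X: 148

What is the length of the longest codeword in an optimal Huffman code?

Merge the two lowest-weight nodes at each step:
Q(11) + T(18) → 29
29 + V(60) → 89
89 + S(133) → 222
X(148) + Z(181) → 329
222 + 329 → 551
Maximum depth reached is 4.

4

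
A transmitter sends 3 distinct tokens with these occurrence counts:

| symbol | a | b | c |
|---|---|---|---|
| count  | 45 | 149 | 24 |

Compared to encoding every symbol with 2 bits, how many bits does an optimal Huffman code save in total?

Fixed-length: 2 bits × 218 symbols = 436 bits.
Huffman merges:
combine c(24), a(45) → 69
combine 69, b(149) → 218
Huffman total = 69 + 218 = 287 bits.
Saving = 436 − 287 = 149 bits.

149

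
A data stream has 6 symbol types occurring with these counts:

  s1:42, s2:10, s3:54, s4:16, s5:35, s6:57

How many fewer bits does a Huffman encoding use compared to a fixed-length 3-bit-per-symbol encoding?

Fixed-length: 3 bits × 214 symbols = 642 bits.
Huffman merges:
s2(10) + s4(16) → 26
26 + s5(35) → 61
s1(42) + s3(54) → 96
s6(57) + 61 → 118
96 + 118 → 214
Huffman total = 26 + 61 + 96 + 118 + 214 = 515 bits.
Saving = 642 − 515 = 127 bits.

127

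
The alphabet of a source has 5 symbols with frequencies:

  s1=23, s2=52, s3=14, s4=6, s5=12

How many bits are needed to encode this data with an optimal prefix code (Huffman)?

Greedily combine the two least-frequent nodes:
merge s4(6) and s5(12): 18
merge s3(14) and 18: 32
merge s1(23) and 32: 55
merge s2(52) and 55: 107
The encoded length is the sum of every internal node's weight: 18 + 32 + 55 + 107 = 212 bits.

212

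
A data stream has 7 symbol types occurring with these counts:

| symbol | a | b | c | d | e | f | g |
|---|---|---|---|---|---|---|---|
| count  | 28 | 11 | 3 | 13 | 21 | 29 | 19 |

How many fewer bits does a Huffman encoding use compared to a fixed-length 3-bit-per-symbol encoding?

43

Fixed-length: 3 bits × 124 symbols = 372 bits.
Huffman merges:
merge c(3) and b(11): 14
merge d(13) and 14: 27
merge g(19) and e(21): 40
merge 27 and a(28): 55
merge f(29) and 40: 69
merge 55 and 69: 124
Huffman total = 14 + 27 + 40 + 55 + 69 + 124 = 329 bits.
Saving = 372 − 329 = 43 bits.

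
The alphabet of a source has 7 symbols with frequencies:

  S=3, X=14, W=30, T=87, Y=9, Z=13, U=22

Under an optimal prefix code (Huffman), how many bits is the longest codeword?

Merge the two lowest-weight nodes at each step:
combine S(3), Y(9) → 12
combine 12, Z(13) → 25
combine X(14), U(22) → 36
combine 25, W(30) → 55
combine 36, 55 → 91
combine T(87), 91 → 178
The first pair merged (S, Y) ends up deepest, at depth 5.

5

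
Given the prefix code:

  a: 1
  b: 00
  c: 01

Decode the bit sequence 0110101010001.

Read left to right; each codeword is recognised as soon as it completes (prefix code):
  01→c | 1→a | 01→c | 01→c | 01→c | 00→b | 01→c
Decoded message: cacccbc

cacccbc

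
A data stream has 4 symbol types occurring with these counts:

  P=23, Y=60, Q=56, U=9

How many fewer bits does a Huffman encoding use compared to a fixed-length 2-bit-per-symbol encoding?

Fixed-length: 2 bits × 148 symbols = 296 bits.
Huffman merges:
combine U(9), P(23) → 32
combine 32, Q(56) → 88
combine Y(60), 88 → 148
Huffman total = 32 + 88 + 148 = 268 bits.
Saving = 296 − 268 = 28 bits.

28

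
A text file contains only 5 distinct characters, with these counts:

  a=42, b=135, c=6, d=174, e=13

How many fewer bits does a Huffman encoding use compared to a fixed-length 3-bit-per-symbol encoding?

464

Fixed-length: 3 bits × 370 symbols = 1110 bits.
Huffman merges:
c(6) + e(13) → 19
19 + a(42) → 61
61 + b(135) → 196
d(174) + 196 → 370
Huffman total = 19 + 61 + 196 + 370 = 646 bits.
Saving = 1110 − 646 = 464 bits.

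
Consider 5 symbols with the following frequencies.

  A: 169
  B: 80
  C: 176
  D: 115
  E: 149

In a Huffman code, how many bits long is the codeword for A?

Repeatedly merge the two smallest:
merge B(80) and D(115): 195
merge E(149) and A(169): 318
merge C(176) and 195: 371
merge 318 and 371: 689
A's leaf is at depth 2, giving a 2-bit codeword.

2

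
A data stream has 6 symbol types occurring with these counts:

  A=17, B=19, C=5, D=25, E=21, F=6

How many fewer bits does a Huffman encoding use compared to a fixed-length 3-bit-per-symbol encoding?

Fixed-length: 3 bits × 93 symbols = 279 bits.
Huffman merges:
C(5) + F(6) → 11
11 + A(17) → 28
B(19) + E(21) → 40
D(25) + 28 → 53
40 + 53 → 93
Huffman total = 11 + 28 + 40 + 53 + 93 = 225 bits.
Saving = 279 − 225 = 54 bits.

54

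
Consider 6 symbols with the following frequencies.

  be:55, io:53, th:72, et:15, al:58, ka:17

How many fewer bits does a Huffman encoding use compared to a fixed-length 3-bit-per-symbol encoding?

153

Fixed-length: 3 bits × 270 symbols = 810 bits.
Huffman merges:
merge et(15) and ka(17): 32
merge 32 and io(53): 85
merge be(55) and al(58): 113
merge th(72) and 85: 157
merge 113 and 157: 270
Huffman total = 32 + 85 + 113 + 157 + 270 = 657 bits.
Saving = 810 − 657 = 153 bits.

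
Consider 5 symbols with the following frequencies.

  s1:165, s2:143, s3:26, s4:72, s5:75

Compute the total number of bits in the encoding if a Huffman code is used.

Build the Huffman tree bottom-up:
s3(26) + s4(72) → 98
s5(75) + 98 → 173
s2(143) + s1(165) → 308
173 + 308 → 481
The encoded length is the sum of every internal node's weight: 98 + 173 + 308 + 481 = 1060 bits.

1060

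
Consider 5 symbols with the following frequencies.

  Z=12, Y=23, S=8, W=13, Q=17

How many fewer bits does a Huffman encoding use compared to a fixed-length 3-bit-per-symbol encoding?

53

Fixed-length: 3 bits × 73 symbols = 219 bits.
Huffman merges:
combine S(8), Z(12) → 20
combine W(13), Q(17) → 30
combine 20, Y(23) → 43
combine 30, 43 → 73
Huffman total = 20 + 30 + 43 + 73 = 166 bits.
Saving = 219 − 166 = 53 bits.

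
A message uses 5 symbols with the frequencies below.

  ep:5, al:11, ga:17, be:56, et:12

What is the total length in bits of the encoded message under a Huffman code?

Build the Huffman tree bottom-up:
merge ep(5) and al(11): 16
merge et(12) and 16: 28
merge ga(17) and 28: 45
merge 45 and be(56): 101
Total encoded bits = sum of merged weights = 16 + 28 + 45 + 101 = 190.

190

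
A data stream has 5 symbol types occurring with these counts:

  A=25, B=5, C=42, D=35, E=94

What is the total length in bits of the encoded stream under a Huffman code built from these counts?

Build the Huffman tree bottom-up:
merge B(5) and A(25): 30
merge 30 and D(35): 65
merge C(42) and 65: 107
merge E(94) and 107: 201
Each symbol's bit-cost is frequency × depth; summing gives 403 bits (equivalently 30 + 65 + 107 + 201).

403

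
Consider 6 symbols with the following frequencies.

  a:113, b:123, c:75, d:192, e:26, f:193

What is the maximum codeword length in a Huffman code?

4

Merge the two lowest-weight nodes at each step:
merge e(26) and c(75): 101
merge 101 and a(113): 214
merge b(123) and d(192): 315
merge f(193) and 214: 407
merge 315 and 407: 722
Maximum depth reached is 4.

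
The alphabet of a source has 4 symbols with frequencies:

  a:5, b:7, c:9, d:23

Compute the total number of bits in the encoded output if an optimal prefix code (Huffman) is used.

77

Merge the two smallest weights repeatedly:
combine a(5), b(7) → 12
combine c(9), 12 → 21
combine 21, d(23) → 44
Each symbol's bit-cost is frequency × depth; summing gives 77 bits (equivalently 12 + 21 + 44).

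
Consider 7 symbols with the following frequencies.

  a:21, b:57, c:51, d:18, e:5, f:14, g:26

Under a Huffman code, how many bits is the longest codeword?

4

Merge the two lowest-weight nodes at each step:
merge e(5) and f(14): 19
merge d(18) and 19: 37
merge a(21) and g(26): 47
merge 37 and 47: 84
merge c(51) and b(57): 108
merge 84 and 108: 192
The first pair merged (e, f) ends up deepest, at depth 4.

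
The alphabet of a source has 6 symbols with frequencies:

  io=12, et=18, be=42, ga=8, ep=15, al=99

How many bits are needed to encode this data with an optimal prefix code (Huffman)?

395

Build the Huffman tree bottom-up:
merge ga(8) and io(12): 20
merge ep(15) and et(18): 33
merge 20 and 33: 53
merge be(42) and 53: 95
merge 95 and al(99): 194
Total encoded bits = sum of merged weights = 20 + 33 + 53 + 95 + 194 = 395.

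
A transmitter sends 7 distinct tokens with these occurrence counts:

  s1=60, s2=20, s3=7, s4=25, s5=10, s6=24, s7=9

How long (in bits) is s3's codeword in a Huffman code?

Build the tree from the bottom:
merge s3(7) and s7(9): 16
merge s5(10) and 16: 26
merge s2(20) and s6(24): 44
merge s4(25) and 26: 51
merge 44 and 51: 95
merge s1(60) and 95: 155
s3's leaf is at depth 5, giving a 5-bit codeword.

5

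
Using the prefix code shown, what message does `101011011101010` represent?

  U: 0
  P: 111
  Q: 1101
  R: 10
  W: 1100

RRQQUR

Read left to right; each codeword is recognised as soon as it completes (prefix code):
  10→R | 10→R | 1101→Q | 1101→Q | 0→U | 10→R
Decoded message: RRQQUR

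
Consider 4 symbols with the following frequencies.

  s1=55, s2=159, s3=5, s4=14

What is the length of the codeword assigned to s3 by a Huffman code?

Repeatedly merge the two smallest:
merge s3(5) and s4(14): 19
merge 19 and s1(55): 74
merge 74 and s2(159): 233
s3 sits 3 levels below the root, so its codeword is 3 bits.

3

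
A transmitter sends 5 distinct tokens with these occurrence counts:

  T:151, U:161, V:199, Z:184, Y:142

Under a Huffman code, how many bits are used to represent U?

2

Build the tree from the bottom:
merge Y(142) and T(151): 293
merge U(161) and Z(184): 345
merge V(199) and 293: 492
merge 345 and 492: 837
U's leaf is at depth 2, giving a 2-bit codeword.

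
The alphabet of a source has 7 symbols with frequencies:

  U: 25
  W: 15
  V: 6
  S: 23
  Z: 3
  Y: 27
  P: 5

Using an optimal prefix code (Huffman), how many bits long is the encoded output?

Greedily combine the two least-frequent nodes:
Z(3) + P(5) → 8
V(6) + 8 → 14
14 + W(15) → 29
S(23) + U(25) → 48
Y(27) + 29 → 56
48 + 56 → 104
The encoded length is the sum of every internal node's weight: 8 + 14 + 29 + 48 + 56 + 104 = 259 bits.

259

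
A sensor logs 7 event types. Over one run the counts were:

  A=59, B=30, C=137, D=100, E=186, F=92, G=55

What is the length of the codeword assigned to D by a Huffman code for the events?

3

Build the tree from the bottom:
B(30) + G(55) → 85
A(59) + 85 → 144
F(92) + D(100) → 192
C(137) + 144 → 281
E(186) + 192 → 378
281 + 378 → 659
D's leaf is at depth 3, giving a 3-bit codeword.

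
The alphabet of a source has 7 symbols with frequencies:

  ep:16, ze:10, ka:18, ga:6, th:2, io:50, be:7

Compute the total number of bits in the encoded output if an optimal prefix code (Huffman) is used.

250

Greedily combine the two least-frequent nodes:
th(2) + ga(6) → 8
be(7) + 8 → 15
ze(10) + 15 → 25
ep(16) + ka(18) → 34
25 + 34 → 59
io(50) + 59 → 109
Each symbol's bit-cost is frequency × depth; summing gives 250 bits (equivalently 8 + 15 + 25 + 34 + 59 + 109).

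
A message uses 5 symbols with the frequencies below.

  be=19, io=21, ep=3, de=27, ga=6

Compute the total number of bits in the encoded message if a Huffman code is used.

161

Build the Huffman tree bottom-up:
ep(3) + ga(6) → 9
9 + be(19) → 28
io(21) + de(27) → 48
28 + 48 → 76
Total encoded bits = sum of merged weights = 9 + 28 + 48 + 76 = 161.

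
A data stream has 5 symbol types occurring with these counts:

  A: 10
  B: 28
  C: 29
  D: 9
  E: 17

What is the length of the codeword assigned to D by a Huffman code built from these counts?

Build the tree from the bottom:
D(9) + A(10) → 19
E(17) + 19 → 36
B(28) + C(29) → 57
36 + 57 → 93
D's leaf is at depth 3, giving a 3-bit codeword.

3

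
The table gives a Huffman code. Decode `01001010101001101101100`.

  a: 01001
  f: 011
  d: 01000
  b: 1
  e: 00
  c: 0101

acabffe

Read left to right; each codeword is recognised as soon as it completes (prefix code):
  01001→a | 0101→c | 01001→a | 1→b | 011→f | 011→f | 00→e
Decoded message: acabffe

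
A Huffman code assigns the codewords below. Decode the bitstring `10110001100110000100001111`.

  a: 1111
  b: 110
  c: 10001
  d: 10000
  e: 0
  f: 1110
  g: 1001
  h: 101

hcgdda

Read left to right; each codeword is recognised as soon as it completes (prefix code):
  101→h | 10001→c | 1001→g | 10000→d | 10000→d | 1111→a
Decoded message: hcgdda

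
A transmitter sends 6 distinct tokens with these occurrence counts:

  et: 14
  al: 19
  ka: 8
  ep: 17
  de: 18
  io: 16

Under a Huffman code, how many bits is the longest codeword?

3

Merge the two lowest-weight nodes at each step:
merge ka(8) and et(14): 22
merge io(16) and ep(17): 33
merge de(18) and al(19): 37
merge 22 and 33: 55
merge 37 and 55: 92
The rarest symbols sit at the bottom; the longest codeword is 3 bits.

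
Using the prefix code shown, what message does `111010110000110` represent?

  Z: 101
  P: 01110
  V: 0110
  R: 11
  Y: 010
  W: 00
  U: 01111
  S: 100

RZVWV

Read left to right; each codeword is recognised as soon as it completes (prefix code):
  11→R | 101→Z | 0110→V | 00→W | 0110→V
Decoded message: RZVWV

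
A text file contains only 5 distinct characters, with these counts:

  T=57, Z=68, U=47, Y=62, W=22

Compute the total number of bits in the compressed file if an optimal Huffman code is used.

Greedily combine the two least-frequent nodes:
combine W(22), U(47) → 69
combine T(57), Y(62) → 119
combine Z(68), 69 → 137
combine 119, 137 → 256
The encoded length is the sum of every internal node's weight: 69 + 119 + 137 + 256 = 581 bits.

581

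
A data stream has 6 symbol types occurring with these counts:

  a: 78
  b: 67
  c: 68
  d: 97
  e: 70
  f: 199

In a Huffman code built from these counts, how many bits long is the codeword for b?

Repeatedly merge the two smallest:
b(67) + c(68) → 135
e(70) + a(78) → 148
d(97) + 135 → 232
148 + f(199) → 347
232 + 347 → 579
b sits 3 levels below the root, so its codeword is 3 bits.

3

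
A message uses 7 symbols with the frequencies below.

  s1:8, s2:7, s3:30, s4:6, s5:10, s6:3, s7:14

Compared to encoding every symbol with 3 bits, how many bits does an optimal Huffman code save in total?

36

Fixed-length: 3 bits × 78 symbols = 234 bits.
Huffman merges:
combine s6(3), s4(6) → 9
combine s2(7), s1(8) → 15
combine 9, s5(10) → 19
combine s7(14), 15 → 29
combine 19, 29 → 48
combine s3(30), 48 → 78
Huffman total = 9 + 15 + 19 + 29 + 48 + 78 = 198 bits.
Saving = 234 − 198 = 36 bits.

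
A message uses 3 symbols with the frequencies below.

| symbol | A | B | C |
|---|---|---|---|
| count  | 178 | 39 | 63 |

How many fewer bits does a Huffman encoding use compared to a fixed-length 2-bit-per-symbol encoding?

178

Fixed-length: 2 bits × 280 symbols = 560 bits.
Huffman merges:
merge B(39) and C(63): 102
merge 102 and A(178): 280
Huffman total = 102 + 280 = 382 bits.
Saving = 560 − 382 = 178 bits.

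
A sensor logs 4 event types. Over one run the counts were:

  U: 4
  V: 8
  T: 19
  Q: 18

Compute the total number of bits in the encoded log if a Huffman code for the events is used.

Merge the two smallest weights repeatedly:
merge U(4) and V(8): 12
merge 12 and Q(18): 30
merge T(19) and 30: 49
Total encoded bits = sum of merged weights = 12 + 30 + 49 = 91.

91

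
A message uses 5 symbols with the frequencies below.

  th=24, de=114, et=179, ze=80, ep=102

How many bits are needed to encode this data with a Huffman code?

Build the Huffman tree bottom-up:
th(24) + ze(80) → 104
ep(102) + 104 → 206
de(114) + et(179) → 293
206 + 293 → 499
Each symbol's bit-cost is frequency × depth; summing gives 1102 bits (equivalently 104 + 206 + 293 + 499).

1102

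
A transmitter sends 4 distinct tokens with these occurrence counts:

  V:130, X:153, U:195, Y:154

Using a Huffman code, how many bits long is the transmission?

Merge the two smallest weights repeatedly:
merge V(130) and X(153): 283
merge Y(154) and U(195): 349
merge 283 and 349: 632
Total encoded bits = sum of merged weights = 283 + 349 + 632 = 1264.

1264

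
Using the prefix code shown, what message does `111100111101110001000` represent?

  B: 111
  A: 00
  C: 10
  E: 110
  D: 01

BCDBDEACA

Read left to right; each codeword is recognised as soon as it completes (prefix code):
  111→B | 10→C | 01→D | 111→B | 01→D | 110→E | 00→A | 10→C | 00→A
Decoded message: BCDBDEACA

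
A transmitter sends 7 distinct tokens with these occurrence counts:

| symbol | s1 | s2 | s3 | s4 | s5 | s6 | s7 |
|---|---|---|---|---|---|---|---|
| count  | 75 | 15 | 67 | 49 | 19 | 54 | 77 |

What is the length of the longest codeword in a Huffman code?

4

Merge the two lowest-weight nodes at each step:
combine s2(15), s5(19) → 34
combine 34, s4(49) → 83
combine s6(54), s3(67) → 121
combine s1(75), s7(77) → 152
combine 83, 121 → 204
combine 152, 204 → 356
The rarest symbols sit at the bottom; the longest codeword is 4 bits.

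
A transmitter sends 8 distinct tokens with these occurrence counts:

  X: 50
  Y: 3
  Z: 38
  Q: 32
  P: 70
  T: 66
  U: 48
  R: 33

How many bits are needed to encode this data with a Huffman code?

Greedily combine the two least-frequent nodes:
merge Y(3) and Q(32): 35
merge R(33) and 35: 68
merge Z(38) and U(48): 86
merge X(50) and T(66): 116
merge 68 and P(70): 138
merge 86 and 116: 202
merge 138 and 202: 340
Total encoded bits = sum of merged weights = 35 + 68 + 86 + 116 + 138 + 202 + 340 = 985.

985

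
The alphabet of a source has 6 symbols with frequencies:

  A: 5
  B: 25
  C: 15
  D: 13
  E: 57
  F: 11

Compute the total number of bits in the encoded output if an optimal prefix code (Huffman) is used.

280

Greedily combine the two least-frequent nodes:
A(5) + F(11) → 16
D(13) + C(15) → 28
16 + B(25) → 41
28 + 41 → 69
E(57) + 69 → 126
The encoded length is the sum of every internal node's weight: 16 + 28 + 41 + 69 + 126 = 280 bits.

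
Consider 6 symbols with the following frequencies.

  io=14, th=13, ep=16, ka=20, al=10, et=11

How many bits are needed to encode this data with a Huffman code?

Merge the two smallest weights repeatedly:
combine al(10), et(11) → 21
combine th(13), io(14) → 27
combine ep(16), ka(20) → 36
combine 21, 27 → 48
combine 36, 48 → 84
The encoded length is the sum of every internal node's weight: 21 + 27 + 36 + 48 + 84 = 216 bits.

216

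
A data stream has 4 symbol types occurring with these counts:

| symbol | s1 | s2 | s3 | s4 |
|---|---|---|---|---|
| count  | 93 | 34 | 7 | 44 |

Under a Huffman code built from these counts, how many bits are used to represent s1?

1

Repeatedly merge the two smallest:
s3(7) + s2(34) → 41
41 + s4(44) → 85
85 + s1(93) → 178
s1 sits one level below the root: a 1-bit codeword.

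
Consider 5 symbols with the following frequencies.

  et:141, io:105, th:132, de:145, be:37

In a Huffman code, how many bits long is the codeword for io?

3

Build the tree from the bottom:
be(37) + io(105) → 142
th(132) + et(141) → 273
142 + de(145) → 287
273 + 287 → 560
io's leaf is at depth 3, giving a 3-bit codeword.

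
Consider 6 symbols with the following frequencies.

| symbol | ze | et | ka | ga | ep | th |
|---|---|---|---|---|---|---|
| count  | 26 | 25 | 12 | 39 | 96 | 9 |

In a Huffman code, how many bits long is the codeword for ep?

Huffman merges, smallest pair first:
combine th(9), ka(12) → 21
combine 21, et(25) → 46
combine ze(26), ga(39) → 65
combine 46, 65 → 111
combine ep(96), 111 → 207
ep sits one level below the root: a 1-bit codeword.

1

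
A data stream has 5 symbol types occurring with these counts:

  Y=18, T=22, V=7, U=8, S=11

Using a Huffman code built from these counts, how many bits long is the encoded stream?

Greedily combine the two least-frequent nodes:
combine V(7), U(8) → 15
combine S(11), 15 → 26
combine Y(18), T(22) → 40
combine 26, 40 → 66
Total encoded bits = sum of merged weights = 15 + 26 + 40 + 66 = 147.

147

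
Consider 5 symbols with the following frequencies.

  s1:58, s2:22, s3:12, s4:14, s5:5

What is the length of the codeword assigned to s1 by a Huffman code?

Repeatedly merge the two smallest:
merge s5(5) and s3(12): 17
merge s4(14) and 17: 31
merge s2(22) and 31: 53
merge 53 and s1(58): 111
s1 is merged only at the final step, so code length = 1.

1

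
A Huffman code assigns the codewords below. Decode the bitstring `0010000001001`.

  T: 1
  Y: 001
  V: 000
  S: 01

YVVTY

Read left to right; each codeword is recognised as soon as it completes (prefix code):
  001→Y | 000→V | 000→V | 1→T | 001→Y
Decoded message: YVVTY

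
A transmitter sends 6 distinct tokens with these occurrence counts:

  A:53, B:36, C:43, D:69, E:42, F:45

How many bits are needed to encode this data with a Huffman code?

Merge the two smallest weights repeatedly:
B(36) + E(42) → 78
C(43) + F(45) → 88
A(53) + D(69) → 122
78 + 88 → 166
122 + 166 → 288
The encoded length is the sum of every internal node's weight: 78 + 88 + 122 + 166 + 288 = 742 bits.

742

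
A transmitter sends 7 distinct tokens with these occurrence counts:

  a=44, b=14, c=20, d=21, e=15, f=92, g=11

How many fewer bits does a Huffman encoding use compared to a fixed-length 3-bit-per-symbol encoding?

Fixed-length: 3 bits × 217 symbols = 651 bits.
Huffman merges:
merge g(11) and b(14): 25
merge e(15) and c(20): 35
merge d(21) and 25: 46
merge 35 and a(44): 79
merge 46 and 79: 125
merge f(92) and 125: 217
Huffman total = 25 + 35 + 46 + 79 + 125 + 217 = 527 bits.
Saving = 651 − 527 = 124 bits.

124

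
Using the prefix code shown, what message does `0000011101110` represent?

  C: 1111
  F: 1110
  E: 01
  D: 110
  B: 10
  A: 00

AAEDF

Read left to right; each codeword is recognised as soon as it completes (prefix code):
  00→A | 00→A | 01→E | 110→D | 1110→F
Decoded message: AAEDF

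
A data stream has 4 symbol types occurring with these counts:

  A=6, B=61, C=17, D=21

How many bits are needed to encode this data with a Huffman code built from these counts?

Merge the two smallest weights repeatedly:
A(6) + C(17) → 23
D(21) + 23 → 44
44 + B(61) → 105
The encoded length is the sum of every internal node's weight: 23 + 44 + 105 = 172 bits.

172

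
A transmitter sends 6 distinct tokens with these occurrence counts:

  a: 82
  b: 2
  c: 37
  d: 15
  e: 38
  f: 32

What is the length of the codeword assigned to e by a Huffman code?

Build the tree from the bottom:
merge b(2) and d(15): 17
merge 17 and f(32): 49
merge c(37) and e(38): 75
merge 49 and 75: 124
merge a(82) and 124: 206
e sits 3 levels below the root, so its codeword is 3 bits.

3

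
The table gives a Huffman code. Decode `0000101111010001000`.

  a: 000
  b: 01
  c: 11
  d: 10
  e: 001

Read left to right; each codeword is recognised as soon as it completes (prefix code):
  000→a | 01→b | 01→b | 11→c | 10→d | 10→d | 001→e | 000→a
Decoded message: abbcddea

abbcddea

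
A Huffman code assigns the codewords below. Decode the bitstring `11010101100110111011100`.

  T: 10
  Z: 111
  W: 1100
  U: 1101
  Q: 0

UQTWUUW

Read left to right; each codeword is recognised as soon as it completes (prefix code):
  1101→U | 0→Q | 10→T | 1100→W | 1101→U | 1101→U | 1100→W
Decoded message: UQTWUUW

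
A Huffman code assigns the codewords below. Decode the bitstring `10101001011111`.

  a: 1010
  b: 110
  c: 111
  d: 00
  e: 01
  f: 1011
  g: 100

Read left to right; each codeword is recognised as soon as it completes (prefix code):
  1010→a | 100→g | 1011→f | 111→c
Decoded message: agfc

agfc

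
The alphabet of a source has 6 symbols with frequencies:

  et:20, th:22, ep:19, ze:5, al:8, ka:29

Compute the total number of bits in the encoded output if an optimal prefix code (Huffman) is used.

251

Merge the two smallest weights repeatedly:
ze(5) + al(8) → 13
13 + ep(19) → 32
et(20) + th(22) → 42
ka(29) + 32 → 61
42 + 61 → 103
The encoded length is the sum of every internal node's weight: 13 + 32 + 42 + 61 + 103 = 251 bits.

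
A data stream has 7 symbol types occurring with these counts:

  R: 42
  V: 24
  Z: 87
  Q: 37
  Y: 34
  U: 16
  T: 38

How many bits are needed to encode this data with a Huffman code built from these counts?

Merge the two smallest weights repeatedly:
combine U(16), V(24) → 40
combine Y(34), Q(37) → 71
combine T(38), 40 → 78
combine R(42), 71 → 113
combine 78, Z(87) → 165
combine 113, 165 → 278
Total encoded bits = sum of merged weights = 40 + 71 + 78 + 113 + 165 + 278 = 745.

745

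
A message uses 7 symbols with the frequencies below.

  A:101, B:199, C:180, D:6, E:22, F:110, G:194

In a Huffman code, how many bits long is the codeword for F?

3

Huffman merges, smallest pair first:
D(6) + E(22) → 28
28 + A(101) → 129
F(110) + 129 → 239
C(180) + G(194) → 374
B(199) + 239 → 438
374 + 438 → 812
F sits 3 levels below the root, so its codeword is 3 bits.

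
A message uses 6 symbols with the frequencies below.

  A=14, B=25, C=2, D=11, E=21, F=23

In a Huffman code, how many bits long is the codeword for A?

3

Huffman merges, smallest pair first:
merge C(2) and D(11): 13
merge 13 and A(14): 27
merge E(21) and F(23): 44
merge B(25) and 27: 52
merge 44 and 52: 96
A's leaf is at depth 3, giving a 3-bit codeword.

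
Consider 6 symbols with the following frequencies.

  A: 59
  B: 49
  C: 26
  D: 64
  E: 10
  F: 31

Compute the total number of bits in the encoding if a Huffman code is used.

Build the Huffman tree bottom-up:
E(10) + C(26) → 36
F(31) + 36 → 67
B(49) + A(59) → 108
D(64) + 67 → 131
108 + 131 → 239
Each symbol's bit-cost is frequency × depth; summing gives 581 bits (equivalently 36 + 67 + 108 + 131 + 239).

581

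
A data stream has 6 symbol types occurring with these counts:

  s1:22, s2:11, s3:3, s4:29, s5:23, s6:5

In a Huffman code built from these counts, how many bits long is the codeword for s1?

Build the tree from the bottom:
s3(3) + s6(5) → 8
8 + s2(11) → 19
19 + s1(22) → 41
s5(23) + s4(29) → 52
41 + 52 → 93
The subtree containing s1 is merged 2 times, so code length = 2.

2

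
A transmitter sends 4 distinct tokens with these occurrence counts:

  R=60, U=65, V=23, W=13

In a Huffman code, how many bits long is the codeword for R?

Huffman merges, smallest pair first:
merge W(13) and V(23): 36
merge 36 and R(60): 96
merge U(65) and 96: 161
The subtree containing R is merged 2 times, so code length = 2.

2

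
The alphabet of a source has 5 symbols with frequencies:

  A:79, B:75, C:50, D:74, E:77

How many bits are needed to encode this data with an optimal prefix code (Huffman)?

Build the Huffman tree bottom-up:
C(50) + D(74) → 124
B(75) + E(77) → 152
A(79) + 124 → 203
152 + 203 → 355
Each symbol's bit-cost is frequency × depth; summing gives 834 bits (equivalently 124 + 152 + 203 + 355).

834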